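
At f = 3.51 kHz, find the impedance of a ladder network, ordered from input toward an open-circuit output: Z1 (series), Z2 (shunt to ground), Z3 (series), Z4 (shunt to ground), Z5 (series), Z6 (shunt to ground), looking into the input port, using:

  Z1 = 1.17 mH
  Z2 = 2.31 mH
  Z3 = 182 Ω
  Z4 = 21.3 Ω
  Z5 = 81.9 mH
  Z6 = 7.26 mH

Step 1 — Angular frequency: ω = 2π·f = 2π·3510 = 2.205e+04 rad/s.
Step 2 — Component impedances:
  Z1: Z = jωL = j·2.205e+04·0.00117 = 0 + j25.8 Ω
  Z2: Z = jωL = j·2.205e+04·0.00231 = 0 + j50.94 Ω
  Z3: Z = R = 182 Ω
  Z4: Z = R = 21.3 Ω
  Z5: Z = jωL = j·2.205e+04·0.0819 = 0 + j1806 Ω
  Z6: Z = jωL = j·2.205e+04·0.00726 = 0 + j160.1 Ω
Step 3 — Ladder network (open output): work backward from the far end, alternating series and parallel combinations. Z_in = 12.01 + j73.73 Ω = 74.7∠80.8° Ω.

Z = 12.01 + j73.73 Ω = 74.7∠80.8° Ω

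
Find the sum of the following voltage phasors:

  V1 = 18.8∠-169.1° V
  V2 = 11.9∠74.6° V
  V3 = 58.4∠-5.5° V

Step 1 — Convert each phasor to rectangular form:
  V1 = 18.8·(cos(-169.1°) + j·sin(-169.1°)) = -18.46 - j3.555 V
  V2 = 11.9·(cos(74.6°) + j·sin(74.6°)) = 3.16 + j11.47 V
  V3 = 58.4·(cos(-5.5°) + j·sin(-5.5°)) = 58.13 - j5.597 V
Step 2 — Sum components: V_total = 42.83 + j2.32 V.
Step 3 — Convert to polar: |V_total| = 42.89 V, ∠V_total = 3.1°.

V_total = 42.89∠3.1° V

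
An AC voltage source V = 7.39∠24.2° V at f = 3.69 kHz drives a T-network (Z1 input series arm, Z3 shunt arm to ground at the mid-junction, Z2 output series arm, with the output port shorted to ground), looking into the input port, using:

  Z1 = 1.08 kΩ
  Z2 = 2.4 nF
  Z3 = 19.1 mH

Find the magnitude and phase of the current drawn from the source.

Step 1 — Angular frequency: ω = 2π·f = 2π·3690 = 2.318e+04 rad/s.
Step 2 — Component impedances:
  Z1: Z = R = 1080 Ω
  Z2: Z = 1/(jωC) = -j/(ω·C) = 0 - j1.797e+04 Ω
  Z3: Z = jωL = j·2.318e+04·0.0191 = 0 + j442.8 Ω
Step 3 — With the output port shorted to ground, the output series arm Z2 runs from the junction to ground; the shunt arm Z3 also runs from the junction to ground. They appear in parallel: Z3 || Z2 = 0 + j454 Ω.
Step 4 — Series with input arm Z1: Z_in = Z1 + (Z3 || Z2) = 1080 + j454 Ω = 1172∠22.8° Ω.
Step 5 — Source phasor: V = 7.39∠24.2° V = 6.741 + j3.029 V.
Step 6 — Ohm's law: I = V / Z_total = (6.741 + j3.029) / (1080 + j454) = 0.006306 + j0.000154 A.
Step 7 — Convert to polar: |I| = 0.006308 A, ∠I = 1.4°.

I = 0.006308∠1.4° A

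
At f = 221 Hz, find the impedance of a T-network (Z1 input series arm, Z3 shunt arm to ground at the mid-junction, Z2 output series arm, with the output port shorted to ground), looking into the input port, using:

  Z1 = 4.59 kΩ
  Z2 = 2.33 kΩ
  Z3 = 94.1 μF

Step 1 — Angular frequency: ω = 2π·f = 2π·221 = 1389 rad/s.
Step 2 — Component impedances:
  Z1: Z = R = 4590 Ω
  Z2: Z = R = 2330 Ω
  Z3: Z = 1/(jωC) = -j/(ω·C) = 0 - j7.653 Ω
Step 3 — With the output port shorted to ground, the output series arm Z2 runs from the junction to ground; the shunt arm Z3 also runs from the junction to ground. They appear in parallel: Z3 || Z2 = 0.02514 - j7.653 Ω.
Step 4 — Series with input arm Z1: Z_in = Z1 + (Z3 || Z2) = 4590 - j7.653 Ω = 4590∠-0.1° Ω.

Z = 4590 - j7.653 Ω = 4590∠-0.1° Ω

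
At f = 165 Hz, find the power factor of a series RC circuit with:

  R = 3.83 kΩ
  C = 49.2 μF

Step 1 — Angular frequency: ω = 2π·f = 2π·165 = 1037 rad/s.
Step 2 — Component impedances:
  R: Z = R = 3830 Ω
  C: Z = 1/(jωC) = -j/(ω·C) = 0 - j19.61 Ω
Step 3 — Series combination: Z_total = R + C = 3830 - j19.61 Ω = 3830∠-0.3° Ω.
Step 4 — Power factor: PF = cos(φ) = Re(Z)/|Z| = 3830/3830 = 1.
Step 5 — Type: Im(Z) = -19.61 ⇒ leading (phase φ = -0.3°).

PF = 1 (leading, φ = -0.3°)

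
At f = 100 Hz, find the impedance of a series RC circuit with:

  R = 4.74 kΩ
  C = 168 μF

Step 1 — Angular frequency: ω = 2π·f = 2π·100 = 628.3 rad/s.
Step 2 — Component impedances:
  R: Z = R = 4740 Ω
  C: Z = 1/(jωC) = -j/(ω·C) = 0 - j9.474 Ω
Step 3 — Series combination: Z_total = R + C = 4740 - j9.474 Ω = 4740∠-0.1° Ω.

Z = 4740 - j9.474 Ω = 4740∠-0.1° Ω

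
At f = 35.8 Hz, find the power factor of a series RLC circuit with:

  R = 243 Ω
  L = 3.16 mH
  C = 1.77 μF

Step 1 — Angular frequency: ω = 2π·f = 2π·35.8 = 224.9 rad/s.
Step 2 — Component impedances:
  R: Z = R = 243 Ω
  L: Z = jωL = j·224.9·0.00316 = 0 + j0.7108 Ω
  C: Z = 1/(jωC) = -j/(ω·C) = 0 - j2512 Ω
Step 3 — Series combination: Z_total = R + L + C = 243 - j2511 Ω = 2523∠-84.5° Ω.
Step 4 — Power factor: PF = cos(φ) = Re(Z)/|Z| = 243/2522.7 = 0.09633.
Step 5 — Type: Im(Z) = -2511 ⇒ leading (phase φ = -84.5°).

PF = 0.09633 (leading, φ = -84.5°)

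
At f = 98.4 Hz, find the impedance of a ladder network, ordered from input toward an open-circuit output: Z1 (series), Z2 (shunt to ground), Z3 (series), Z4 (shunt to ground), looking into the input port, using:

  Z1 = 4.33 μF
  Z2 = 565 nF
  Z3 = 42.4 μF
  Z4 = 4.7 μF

Step 1 — Angular frequency: ω = 2π·f = 2π·98.4 = 618.3 rad/s.
Step 2 — Component impedances:
  Z1: Z = 1/(jωC) = -j/(ω·C) = 0 - j373.5 Ω
  Z2: Z = 1/(jωC) = -j/(ω·C) = 0 - j2863 Ω
  Z3: Z = 1/(jωC) = -j/(ω·C) = 0 - j38.15 Ω
  Z4: Z = 1/(jωC) = -j/(ω·C) = 0 - j344.1 Ω
Step 3 — Ladder network (open output): work backward from the far end, alternating series and parallel combinations. Z_in = 0 - j710.8 Ω = 710.8∠-90.0° Ω.

Z = 0 - j710.8 Ω = 710.8∠-90.0° Ω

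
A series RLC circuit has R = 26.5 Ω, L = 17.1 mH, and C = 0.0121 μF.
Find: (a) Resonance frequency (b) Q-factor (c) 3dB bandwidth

Step 1 — Resonance condition Im(Z)=0 gives ω₀ = 1/√(LC).
Step 2 — ω₀ = 1/√(0.0171·1.21e-08) = 6.952e+04 rad/s.
Step 3 — f₀ = ω₀/(2π) = 1.106e+04 Hz.
Step 4 — Series Q: Q = ω₀L/R = 6.952e+04·0.0171/26.5 = 44.86.
Step 5 — 3dB bandwidth: Δω = ω₀/Q = 1550 rad/s; BW = Δω/(2π) = 246.6 Hz.

(a) f₀ = 1.106e+04 Hz  (b) Q = 44.86  (c) BW = 246.6 Hz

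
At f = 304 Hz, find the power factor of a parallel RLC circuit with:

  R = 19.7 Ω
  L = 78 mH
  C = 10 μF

Step 1 — Angular frequency: ω = 2π·f = 2π·304 = 1910 rad/s.
Step 2 — Component impedances:
  R: Z = R = 19.7 Ω
  L: Z = jωL = j·1910·0.078 = 0 + j149 Ω
  C: Z = 1/(jωC) = -j/(ω·C) = 0 - j52.35 Ω
Step 3 — Parallel combination: 1/Z_total = 1/R + 1/L + 1/C; Z_total = 18.59 - j4.538 Ω = 19.14∠-13.7° Ω.
Step 4 — Power factor: PF = cos(φ) = Re(Z)/|Z| = 18.593/19.138 = 0.9715.
Step 5 — Type: Im(Z) = -4.538 ⇒ leading (phase φ = -13.7°).

PF = 0.9715 (leading, φ = -13.7°)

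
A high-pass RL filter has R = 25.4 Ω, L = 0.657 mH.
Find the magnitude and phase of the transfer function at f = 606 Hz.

Step 1 — Angular frequency: ω = 2π·606 = 3808 rad/s.
Step 2 — Transfer function: H(jω) = jωL/(R + jωL).
Step 3 — Numerator jωL = j·2.502; denominator R + jωL = 25.4 + j2.502.
Step 4 — H = 0.009607 + j0.09754.
Step 5 — Magnitude: |H| = 0.09801 (-20.2 dB); phase: φ = 84.4°.

|H| = 0.09801 (-20.2 dB), φ = 84.4°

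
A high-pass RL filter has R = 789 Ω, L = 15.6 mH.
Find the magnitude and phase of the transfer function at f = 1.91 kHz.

Step 1 — Angular frequency: ω = 2π·1910 = 1.2e+04 rad/s.
Step 2 — Transfer function: H(jω) = jωL/(R + jωL).
Step 3 — Numerator jωL = j·187.2; denominator R + jωL = 789 + j187.2.
Step 4 — H = 0.0533 + j0.2246.
Step 5 — Magnitude: |H| = 0.2309 (-12.7 dB); phase: φ = 76.7°.

|H| = 0.2309 (-12.7 dB), φ = 76.7°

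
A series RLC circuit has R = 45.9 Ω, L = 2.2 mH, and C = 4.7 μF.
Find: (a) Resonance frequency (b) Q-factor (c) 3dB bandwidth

Step 1 — Resonance: ω₀ = 1/√(LC) = 1/√(0.0022·4.7e-06) = 9834 rad/s.
Step 2 — f₀ = ω₀/(2π) = 1565 Hz.
Step 3 — Series Q: Q = ω₀L/R = 9834·0.0022/45.9 = 0.4714.
Step 4 — Bandwidth: Δω = ω₀/Q = 2.086e+04 rad/s; BW = Δω/(2π) = 3321 Hz.

(a) f₀ = 1565 Hz  (b) Q = 0.4714  (c) BW = 3321 Hz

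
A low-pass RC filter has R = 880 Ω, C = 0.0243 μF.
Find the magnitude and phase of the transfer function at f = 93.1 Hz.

Step 1 — Angular frequency: ω = 2π·93.1 = 585 rad/s.
Step 2 — Transfer function: H(jω) = 1/(1 + jωRC).
Step 3 — Denominator: 1 + jωRC = 1 + j·585·880·2.43e-08 = 1 + j0.01251.
Step 4 — H = 0.9998 - j0.01251.
Step 5 — Magnitude: |H| = 0.9999 (-0.0 dB); phase: φ = -0.7°.

|H| = 0.9999 (-0.0 dB), φ = -0.7°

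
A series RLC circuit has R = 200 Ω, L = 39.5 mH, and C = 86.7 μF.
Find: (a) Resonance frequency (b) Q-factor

Step 1 — Resonance condition Im(Z)=0 gives ω₀ = 1/√(LC).
Step 2 — ω₀ = 1/√(0.0395·8.67e-05) = 540.4 rad/s.
Step 3 — f₀ = ω₀/(2π) = 86 Hz.
Step 4 — Series Q: Q = ω₀L/R = 540.4·0.0395/200 = 0.1067.

(a) f₀ = 86 Hz  (b) Q = 0.1067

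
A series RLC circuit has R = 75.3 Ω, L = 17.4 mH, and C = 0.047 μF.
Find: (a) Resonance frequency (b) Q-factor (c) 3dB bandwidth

Step 1 — Resonance condition Im(Z)=0 gives ω₀ = 1/√(LC).
Step 2 — ω₀ = 1/√(0.0174·4.7e-08) = 3.497e+04 rad/s.
Step 3 — f₀ = ω₀/(2π) = 5565 Hz.
Step 4 — Series Q: Q = ω₀L/R = 3.497e+04·0.0174/75.3 = 8.08.
Step 5 — 3dB bandwidth: Δω = ω₀/Q = 4328 rad/s; BW = Δω/(2π) = 688.8 Hz.

(a) f₀ = 5565 Hz  (b) Q = 8.08  (c) BW = 688.8 Hz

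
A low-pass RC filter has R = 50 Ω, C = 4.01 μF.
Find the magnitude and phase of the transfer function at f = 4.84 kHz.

Step 1 — Angular frequency: ω = 2π·4840 = 3.041e+04 rad/s.
Step 2 — Transfer function: H(jω) = 1/(1 + jωRC).
Step 3 — Denominator: 1 + jωRC = 1 + j·3.041e+04·50·4.01e-06 = 1 + j6.097.
Step 4 — H = 0.02619 - j0.1597.
Step 5 — Magnitude: |H| = 0.1618 (-15.8 dB); phase: φ = -80.7°.

|H| = 0.1618 (-15.8 dB), φ = -80.7°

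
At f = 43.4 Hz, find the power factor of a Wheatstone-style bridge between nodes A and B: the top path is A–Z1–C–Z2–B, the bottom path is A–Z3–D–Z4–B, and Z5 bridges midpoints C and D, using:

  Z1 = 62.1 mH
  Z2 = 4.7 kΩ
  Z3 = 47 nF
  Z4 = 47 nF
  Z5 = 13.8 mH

Step 1 — Angular frequency: ω = 2π·f = 2π·43.4 = 272.7 rad/s.
Step 2 — Component impedances:
  Z1: Z = jωL = j·272.7·0.0621 = 0 + j16.93 Ω
  Z2: Z = R = 4700 Ω
  Z3: Z = 1/(jωC) = -j/(ω·C) = 0 - j7.802e+04 Ω
  Z4: Z = 1/(jωC) = -j/(ω·C) = 0 - j7.802e+04 Ω
  Z5: Z = jωL = j·272.7·0.0138 = 0 + j3.763 Ω
Step 3 — Bridge requires nodal analysis (the Z5 bridge couples midpoints C and D, so the two paths cannot be reduced to a simple series/parallel combination). Setting node B to ground and injecting 1 A at node A, the 3-node admittance system at A, C, D solves to V_A = Z_AB = 4683 - j265.2 Ω = 4691∠-3.2° Ω.
Step 4 — Power factor: PF = cos(φ) = Re(Z)/|Z| = 4683/4690.5 = 0.9984.
Step 5 — Type: Im(Z) = -265.2 ⇒ leading (phase φ = -3.2°).

PF = 0.9984 (leading, φ = -3.2°)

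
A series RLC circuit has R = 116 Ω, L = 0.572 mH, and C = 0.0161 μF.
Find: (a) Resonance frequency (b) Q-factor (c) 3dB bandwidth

Step 1 — Resonance: ω₀ = 1/√(LC) = 1/√(0.000572·1.61e-08) = 3.295e+05 rad/s.
Step 2 — f₀ = ω₀/(2π) = 5.245e+04 Hz.
Step 3 — Series Q: Q = ω₀L/R = 3.295e+05·0.000572/116 = 1.625.
Step 4 — Bandwidth: Δω = ω₀/Q = 2.028e+05 rad/s; BW = Δω/(2π) = 3.228e+04 Hz.

(a) f₀ = 5.245e+04 Hz  (b) Q = 1.625  (c) BW = 3.228e+04 Hz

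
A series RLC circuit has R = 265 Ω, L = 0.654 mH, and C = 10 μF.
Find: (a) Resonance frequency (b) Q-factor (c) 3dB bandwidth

Step 1 — Resonance: ω₀ = 1/√(LC) = 1/√(0.000654·1e-05) = 1.237e+04 rad/s.
Step 2 — f₀ = ω₀/(2π) = 1968 Hz.
Step 3 — Series Q: Q = ω₀L/R = 1.237e+04·0.000654/265 = 0.03052.
Step 4 — Bandwidth: Δω = ω₀/Q = 4.052e+05 rad/s; BW = Δω/(2π) = 6.449e+04 Hz.

(a) f₀ = 1968 Hz  (b) Q = 0.03052  (c) BW = 6.449e+04 Hz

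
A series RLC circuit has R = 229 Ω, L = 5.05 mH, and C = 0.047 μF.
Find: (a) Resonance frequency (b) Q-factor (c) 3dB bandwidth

Step 1 — Resonance: ω₀ = 1/√(LC) = 1/√(0.00505·4.7e-08) = 6.491e+04 rad/s.
Step 2 — f₀ = ω₀/(2π) = 1.033e+04 Hz.
Step 3 — Series Q: Q = ω₀L/R = 6.491e+04·0.00505/229 = 1.431.
Step 4 — Bandwidth: Δω = ω₀/Q = 4.535e+04 rad/s; BW = Δω/(2π) = 7217 Hz.

(a) f₀ = 1.033e+04 Hz  (b) Q = 1.431  (c) BW = 7217 Hz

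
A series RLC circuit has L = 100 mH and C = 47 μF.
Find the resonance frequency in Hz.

Step 1 — Resonance condition Im(Z)=0 gives ω₀ = 1/√(LC).
Step 2 — ω₀ = 1/√(0.1·4.7e-05) = 461.3 rad/s.
Step 3 — f₀ = ω₀/(2π) = 73.41 Hz.

f₀ = 73.41 Hz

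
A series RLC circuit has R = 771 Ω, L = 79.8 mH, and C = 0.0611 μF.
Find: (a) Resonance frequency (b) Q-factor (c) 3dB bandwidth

Step 1 — Resonance condition Im(Z)=0 gives ω₀ = 1/√(LC).
Step 2 — ω₀ = 1/√(0.0798·6.11e-08) = 1.432e+04 rad/s.
Step 3 — f₀ = ω₀/(2π) = 2279 Hz.
Step 4 — Series Q: Q = ω₀L/R = 1.432e+04·0.0798/771 = 1.482.
Step 5 — 3dB bandwidth: Δω = ω₀/Q = 9662 rad/s; BW = Δω/(2π) = 1538 Hz.

(a) f₀ = 2279 Hz  (b) Q = 1.482  (c) BW = 1538 Hz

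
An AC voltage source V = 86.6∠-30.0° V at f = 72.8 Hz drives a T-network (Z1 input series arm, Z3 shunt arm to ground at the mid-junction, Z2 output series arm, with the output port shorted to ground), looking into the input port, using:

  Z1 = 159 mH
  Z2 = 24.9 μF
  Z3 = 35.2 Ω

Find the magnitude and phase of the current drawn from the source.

Step 1 — Angular frequency: ω = 2π·f = 2π·72.8 = 457.4 rad/s.
Step 2 — Component impedances:
  Z1: Z = jωL = j·457.4·0.159 = 0 + j72.73 Ω
  Z2: Z = 1/(jωC) = -j/(ω·C) = 0 - j87.8 Ω
  Z3: Z = R = 35.2 Ω
Step 3 — With the output port shorted to ground, the output series arm Z2 runs from the junction to ground; the shunt arm Z3 also runs from the junction to ground. They appear in parallel: Z3 || Z2 = 30.33 - j12.16 Ω.
Step 4 — Series with input arm Z1: Z_in = Z1 + (Z3 || Z2) = 30.33 + j60.57 Ω = 67.74∠63.4° Ω.
Step 5 — Source phasor: V = 86.6∠-30.0° V = 75 - j43.3 V.
Step 6 — Ohm's law: I = V / Z_total = (75 - j43.3) / (30.33 + j60.57) = -0.07592 - j1.276 A.
Step 7 — Convert to polar: |I| = 1.278 A, ∠I = -93.4°.

I = 1.278∠-93.4° A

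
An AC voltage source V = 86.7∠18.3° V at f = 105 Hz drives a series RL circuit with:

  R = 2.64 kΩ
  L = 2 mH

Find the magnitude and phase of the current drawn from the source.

Step 1 — Angular frequency: ω = 2π·f = 2π·105 = 659.7 rad/s.
Step 2 — Component impedances:
  R: Z = R = 2640 Ω
  L: Z = jωL = j·659.7·0.002 = 0 + j1.319 Ω
Step 3 — Series combination: Z_total = R + L = 2640 + j1.319 Ω = 2640∠0.0° Ω.
Step 4 — Source phasor: V = 86.7∠18.3° V = 82.32 + j27.22 V.
Step 5 — Ohm's law: I = V / Z_total = (82.32 + j27.22) / (2640 + j1.319) = 0.03119 + j0.0103 A.
Step 6 — Convert to polar: |I| = 0.03284 A, ∠I = 18.3°.

I = 0.03284∠18.3° A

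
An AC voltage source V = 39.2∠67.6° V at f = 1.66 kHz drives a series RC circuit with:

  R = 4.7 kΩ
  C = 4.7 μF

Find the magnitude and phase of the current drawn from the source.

Step 1 — Angular frequency: ω = 2π·f = 2π·1660 = 1.043e+04 rad/s.
Step 2 — Component impedances:
  R: Z = R = 4700 Ω
  C: Z = 1/(jωC) = -j/(ω·C) = 0 - j20.4 Ω
Step 3 — Series combination: Z_total = R + C = 4700 - j20.4 Ω = 4700∠-0.2° Ω.
Step 4 — Source phasor: V = 39.2∠67.6° V = 14.94 + j36.24 V.
Step 5 — Ohm's law: I = V / Z_total = (14.94 + j36.24) / (4700 - j20.4) = 0.003145 + j0.007725 A.
Step 6 — Convert to polar: |I| = 0.00834 A, ∠I = 67.8°.

I = 0.00834∠67.8° A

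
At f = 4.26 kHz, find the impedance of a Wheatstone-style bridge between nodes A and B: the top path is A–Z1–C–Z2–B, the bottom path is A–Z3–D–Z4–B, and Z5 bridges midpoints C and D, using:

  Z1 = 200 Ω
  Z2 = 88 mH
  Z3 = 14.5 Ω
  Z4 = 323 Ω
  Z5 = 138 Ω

Step 1 — Angular frequency: ω = 2π·f = 2π·4260 = 2.677e+04 rad/s.
Step 2 — Component impedances:
  Z1: Z = R = 200 Ω
  Z2: Z = jωL = j·2.677e+04·0.088 = 0 + j2355 Ω
  Z3: Z = R = 14.5 Ω
  Z4: Z = R = 323 Ω
  Z5: Z = R = 138 Ω
Step 3 — Bridge requires nodal analysis (the Z5 bridge couples midpoints C and D, so the two paths cannot be reduced to a simple series/parallel combination). Setting node B to ground and injecting 1 A at node A, the 3-node admittance system at A, C, D solves to V_A = Z_AB = 329.2 + j44.53 Ω = 332.2∠7.7° Ω.

Z = 329.2 + j44.53 Ω = 332.2∠7.7° Ω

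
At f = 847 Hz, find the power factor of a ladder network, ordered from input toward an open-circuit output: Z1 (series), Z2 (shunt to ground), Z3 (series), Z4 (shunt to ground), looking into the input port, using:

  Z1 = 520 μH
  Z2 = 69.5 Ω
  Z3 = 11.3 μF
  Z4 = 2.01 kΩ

Step 1 — Angular frequency: ω = 2π·f = 2π·847 = 5322 rad/s.
Step 2 — Component impedances:
  Z1: Z = jωL = j·5322·0.00052 = 0 + j2.767 Ω
  Z2: Z = R = 69.5 Ω
  Z3: Z = 1/(jωC) = -j/(ω·C) = 0 - j16.63 Ω
  Z4: Z = R = 2010 Ω
Step 3 — Ladder network (open output): work backward from the far end, alternating series and parallel combinations. Z_in = 67.18 + j2.749 Ω = 67.23∠2.3° Ω.
Step 4 — Power factor: PF = cos(φ) = Re(Z)/|Z| = 67.177/67.234 = 0.9992.
Step 5 — Type: Im(Z) = 2.749 ⇒ lagging (phase φ = 2.3°).

PF = 0.9992 (lagging, φ = 2.3°)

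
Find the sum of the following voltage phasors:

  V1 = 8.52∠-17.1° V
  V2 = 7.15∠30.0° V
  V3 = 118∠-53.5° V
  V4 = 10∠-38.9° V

Step 1 — Convert each phasor to rectangular form:
  V1 = 8.52·(cos(-17.1°) + j·sin(-17.1°)) = 8.143 - j2.505 V
  V2 = 7.15·(cos(30.0°) + j·sin(30.0°)) = 6.192 + j3.575 V
  V3 = 118·(cos(-53.5°) + j·sin(-53.5°)) = 70.19 - j94.86 V
  V4 = 10·(cos(-38.9°) + j·sin(-38.9°)) = 7.782 - j6.28 V
Step 2 — Sum components: V_total = 92.31 - j100.1 V.
Step 3 — Convert to polar: |V_total| = 136.1 V, ∠V_total = -47.3°.

V_total = 136.1∠-47.3° V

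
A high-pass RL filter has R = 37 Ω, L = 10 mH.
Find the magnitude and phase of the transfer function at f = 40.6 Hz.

Step 1 — Angular frequency: ω = 2π·40.6 = 255.1 rad/s.
Step 2 — Transfer function: H(jω) = jωL/(R + jωL).
Step 3 — Numerator jωL = j·2.551; denominator R + jωL = 37 + j2.551.
Step 4 — H = 0.004731 + j0.06862.
Step 5 — Magnitude: |H| = 0.06878 (-23.3 dB); phase: φ = 86.1°.

|H| = 0.06878 (-23.3 dB), φ = 86.1°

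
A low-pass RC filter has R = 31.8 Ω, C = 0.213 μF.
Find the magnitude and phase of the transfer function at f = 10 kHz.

Step 1 — Angular frequency: ω = 2π·1e+04 = 6.283e+04 rad/s.
Step 2 — Transfer function: H(jω) = 1/(1 + jωRC).
Step 3 — Denominator: 1 + jωRC = 1 + j·6.283e+04·31.8·2.13e-07 = 1 + j0.4256.
Step 4 — H = 0.8467 - j0.3603.
Step 5 — Magnitude: |H| = 0.9201 (-0.7 dB); phase: φ = -23.1°.

|H| = 0.9201 (-0.7 dB), φ = -23.1°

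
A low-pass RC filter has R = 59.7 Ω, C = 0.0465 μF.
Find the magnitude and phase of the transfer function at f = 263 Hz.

Step 1 — Angular frequency: ω = 2π·263 = 1652 rad/s.
Step 2 — Transfer function: H(jω) = 1/(1 + jωRC).
Step 3 — Denominator: 1 + jωRC = 1 + j·1652·59.7·4.65e-08 = 1 + j0.004587.
Step 4 — H = 1 - j0.004587.
Step 5 — Magnitude: |H| = 1 (-0.0 dB); phase: φ = -0.3°.

|H| = 1 (-0.0 dB), φ = -0.3°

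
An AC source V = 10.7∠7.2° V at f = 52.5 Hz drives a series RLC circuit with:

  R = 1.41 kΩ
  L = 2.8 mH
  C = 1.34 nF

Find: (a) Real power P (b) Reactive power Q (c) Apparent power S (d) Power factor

Step 1 — Angular frequency: ω = 2π·f = 2π·52.5 = 329.9 rad/s.
Step 2 — Component impedances:
  R: Z = R = 1410 Ω
  L: Z = jωL = j·329.9·0.0028 = 0 + j0.9236 Ω
  C: Z = 1/(jωC) = -j/(ω·C) = 0 - j2.262e+06 Ω
Step 3 — Series combination: Z_total = R + L + C = 1410 - j2.262e+06 Ω = 2.262e+06∠-90.0° Ω.
Step 4 — Source phasor: V = 10.7∠7.2° V = 10.62 + j1.341 V.
Step 5 — Current: I = V / Z = -5.899e-07 + j4.693e-06 A = 4.73e-06∠97.2° A.
Step 6 — Complex power: S = V·I* = 3.154e-08 - j5.061e-05 VA.
Step 7 — Real power: P = Re(S) = 3.154e-08 W.
Step 8 — Reactive power: Q = Im(S) = -5.061e-05 VAR.
Step 9 — Apparent power: |S| = 5.061e-05 VA.
Step 10 — Power factor: PF = P/|S| = 0.0006233 (leading).

(a) P = 3.154e-08 W  (b) Q = -5.061e-05 VAR  (c) S = 5.061e-05 VA  (d) PF = 0.0006233 (leading)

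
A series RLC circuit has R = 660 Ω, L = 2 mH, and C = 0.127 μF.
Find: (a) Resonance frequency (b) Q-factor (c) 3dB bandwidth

Step 1 — Resonance condition Im(Z)=0 gives ω₀ = 1/√(LC).
Step 2 — ω₀ = 1/√(0.002·1.27e-07) = 6.275e+04 rad/s.
Step 3 — f₀ = ω₀/(2π) = 9986 Hz.
Step 4 — Series Q: Q = ω₀L/R = 6.275e+04·0.002/660 = 0.1901.
Step 5 — 3dB bandwidth: Δω = ω₀/Q = 3.3e+05 rad/s; BW = Δω/(2π) = 5.252e+04 Hz.

(a) f₀ = 9986 Hz  (b) Q = 0.1901  (c) BW = 5.252e+04 Hz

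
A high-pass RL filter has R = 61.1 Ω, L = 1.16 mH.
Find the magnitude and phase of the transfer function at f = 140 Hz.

Step 1 — Angular frequency: ω = 2π·140 = 879.6 rad/s.
Step 2 — Transfer function: H(jω) = jωL/(R + jωL).
Step 3 — Numerator jωL = j·1.02; denominator R + jωL = 61.1 + j1.02.
Step 4 — H = 0.0002788 + j0.0167.
Step 5 — Magnitude: |H| = 0.0167 (-35.5 dB); phase: φ = 89.0°.

|H| = 0.0167 (-35.5 dB), φ = 89.0°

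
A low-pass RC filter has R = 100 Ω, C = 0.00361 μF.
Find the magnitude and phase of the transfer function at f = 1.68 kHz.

Step 1 — Angular frequency: ω = 2π·1680 = 1.056e+04 rad/s.
Step 2 — Transfer function: H(jω) = 1/(1 + jωRC).
Step 3 — Denominator: 1 + jωRC = 1 + j·1.056e+04·100·3.61e-09 = 1 + j0.003811.
Step 4 — H = 1 - j0.003811.
Step 5 — Magnitude: |H| = 1 (-0.0 dB); phase: φ = -0.2°.

|H| = 1 (-0.0 dB), φ = -0.2°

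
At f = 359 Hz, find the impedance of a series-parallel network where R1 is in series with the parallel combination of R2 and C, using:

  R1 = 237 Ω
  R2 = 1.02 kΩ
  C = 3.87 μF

Step 1 — Angular frequency: ω = 2π·f = 2π·359 = 2256 rad/s.
Step 2 — Component impedances:
  R1: Z = R = 237 Ω
  R2: Z = R = 1020 Ω
  C: Z = 1/(jωC) = -j/(ω·C) = 0 - j114.6 Ω
Step 3 — Parallel branch: R2 || C = 1/(1/R2 + 1/C) = 12.71 - j113.1 Ω.
Step 4 — Series with R1: Z_total = R1 + (R2 || C) = 249.7 - j113.1 Ω = 274.1∠-24.4° Ω.

Z = 249.7 - j113.1 Ω = 274.1∠-24.4° Ω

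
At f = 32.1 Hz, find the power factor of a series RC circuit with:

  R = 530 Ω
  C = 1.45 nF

Step 1 — Angular frequency: ω = 2π·f = 2π·32.1 = 201.7 rad/s.
Step 2 — Component impedances:
  R: Z = R = 530 Ω
  C: Z = 1/(jωC) = -j/(ω·C) = 0 - j3.419e+06 Ω
Step 3 — Series combination: Z_total = R + C = 530 - j3.419e+06 Ω = 3.419e+06∠-90.0° Ω.
Step 4 — Power factor: PF = cos(φ) = Re(Z)/|Z| = 530/3.419e+06 = 0.000155.
Step 5 — Type: Im(Z) = -3.419e+06 ⇒ leading (phase φ = -90.0°).

PF = 0.000155 (leading, φ = -90.0°)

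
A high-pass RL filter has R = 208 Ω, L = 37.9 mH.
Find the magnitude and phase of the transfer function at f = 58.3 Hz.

Step 1 — Angular frequency: ω = 2π·58.3 = 366.3 rad/s.
Step 2 — Transfer function: H(jω) = jωL/(R + jωL).
Step 3 — Numerator jωL = j·13.88; denominator R + jωL = 208 + j13.88.
Step 4 — H = 0.004435 + j0.06645.
Step 5 — Magnitude: |H| = 0.0666 (-23.5 dB); phase: φ = 86.2°.

|H| = 0.0666 (-23.5 dB), φ = 86.2°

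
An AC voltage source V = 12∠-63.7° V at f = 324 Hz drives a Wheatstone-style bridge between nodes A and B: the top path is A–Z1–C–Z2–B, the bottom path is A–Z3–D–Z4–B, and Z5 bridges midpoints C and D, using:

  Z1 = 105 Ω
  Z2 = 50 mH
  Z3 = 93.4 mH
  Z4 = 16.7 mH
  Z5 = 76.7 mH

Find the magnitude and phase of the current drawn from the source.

Step 1 — Angular frequency: ω = 2π·f = 2π·324 = 2036 rad/s.
Step 2 — Component impedances:
  Z1: Z = R = 105 Ω
  Z2: Z = jωL = j·2036·0.05 = 0 + j101.8 Ω
  Z3: Z = jωL = j·2036·0.0934 = 0 + j190.1 Ω
  Z4: Z = jωL = j·2036·0.0167 = 0 + j34 Ω
  Z5: Z = jωL = j·2036·0.0767 = 0 + j156.1 Ω
Step 3 — Bridge requires nodal analysis (the Z5 bridge couples midpoints C and D, so the two paths cannot be reduced to a simple series/parallel combination). Setting node B to ground and injecting 1 A at node A, the 3-node admittance system at A, C, D solves to V_A = Z_AB = 56.91 + j77.76 Ω = 96.36∠53.8° Ω.
Step 4 — Source phasor: V = 12∠-63.7° V = 5.317 - j10.76 V.
Step 5 — Ohm's law: I = V / Z_total = (5.317 - j10.76) / (56.91 + j77.76) = -0.0575 - j0.1105 A.
Step 6 — Convert to polar: |I| = 0.1245 A, ∠I = -117.5°.

I = 0.1245∠-117.5° A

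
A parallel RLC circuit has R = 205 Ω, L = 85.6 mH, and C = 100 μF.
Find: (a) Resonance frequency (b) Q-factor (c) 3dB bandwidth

Step 1 — Resonance: ω₀ = 1/√(LC) = 1/√(0.0856·0.0001) = 341.8 rad/s.
Step 2 — f₀ = ω₀/(2π) = 54.4 Hz.
Step 3 — Parallel Q: Q = R/(ω₀L) = 205/(341.8·0.0856) = 7.007.
Step 4 — Bandwidth: Δω = ω₀/Q = 48.78 rad/s; BW = Δω/(2π) = 7.764 Hz.

(a) f₀ = 54.4 Hz  (b) Q = 7.007  (c) BW = 7.764 Hz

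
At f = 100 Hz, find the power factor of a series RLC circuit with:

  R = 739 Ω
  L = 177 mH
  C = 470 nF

Step 1 — Angular frequency: ω = 2π·f = 2π·100 = 628.3 rad/s.
Step 2 — Component impedances:
  R: Z = R = 739 Ω
  L: Z = jωL = j·628.3·0.177 = 0 + j111.2 Ω
  C: Z = 1/(jωC) = -j/(ω·C) = 0 - j3386 Ω
Step 3 — Series combination: Z_total = R + L + C = 739 - j3275 Ω = 3357∠-77.3° Ω.
Step 4 — Power factor: PF = cos(φ) = Re(Z)/|Z| = 739/3357 = 0.2201.
Step 5 — Type: Im(Z) = -3275 ⇒ leading (phase φ = -77.3°).

PF = 0.2201 (leading, φ = -77.3°)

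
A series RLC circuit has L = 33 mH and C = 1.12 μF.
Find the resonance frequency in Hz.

Step 1 — Resonance condition Im(Z)=0 gives ω₀ = 1/√(LC).
Step 2 — ω₀ = 1/√(0.033·1.12e-06) = 5202 rad/s.
Step 3 — f₀ = ω₀/(2π) = 827.9 Hz.

f₀ = 827.9 Hz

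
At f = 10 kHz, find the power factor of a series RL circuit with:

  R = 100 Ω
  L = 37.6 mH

Step 1 — Angular frequency: ω = 2π·f = 2π·1e+04 = 6.283e+04 rad/s.
Step 2 — Component impedances:
  R: Z = R = 100 Ω
  L: Z = jωL = j·6.283e+04·0.0376 = 0 + j2362 Ω
Step 3 — Series combination: Z_total = R + L = 100 + j2362 Ω = 2365∠87.6° Ω.
Step 4 — Power factor: PF = cos(φ) = Re(Z)/|Z| = 100/2364.6 = 0.04229.
Step 5 — Type: Im(Z) = 2362 ⇒ lagging (phase φ = 87.6°).

PF = 0.04229 (lagging, φ = 87.6°)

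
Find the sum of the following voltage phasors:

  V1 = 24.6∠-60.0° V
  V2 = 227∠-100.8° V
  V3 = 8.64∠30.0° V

Step 1 — Convert each phasor to rectangular form:
  V1 = 24.6·(cos(-60.0°) + j·sin(-60.0°)) = 12.3 - j21.3 V
  V2 = 227·(cos(-100.8°) + j·sin(-100.8°)) = -42.54 - j223 V
  V3 = 8.64·(cos(30.0°) + j·sin(30.0°)) = 7.482 + j4.32 V
Step 2 — Sum components: V_total = -22.75 - j240 V.
Step 3 — Convert to polar: |V_total| = 241 V, ∠V_total = -95.4°.

V_total = 241∠-95.4° V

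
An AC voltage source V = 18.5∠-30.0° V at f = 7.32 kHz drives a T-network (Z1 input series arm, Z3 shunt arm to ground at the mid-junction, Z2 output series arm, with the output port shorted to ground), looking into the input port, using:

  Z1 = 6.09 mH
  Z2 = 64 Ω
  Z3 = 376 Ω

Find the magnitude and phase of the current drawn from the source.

Step 1 — Angular frequency: ω = 2π·f = 2π·7320 = 4.599e+04 rad/s.
Step 2 — Component impedances:
  Z1: Z = jωL = j·4.599e+04·0.00609 = 0 + j280.1 Ω
  Z2: Z = R = 64 Ω
  Z3: Z = R = 376 Ω
Step 3 — With the output port shorted to ground, the output series arm Z2 runs from the junction to ground; the shunt arm Z3 also runs from the junction to ground. They appear in parallel: Z3 || Z2 = 54.69 Ω.
Step 4 — Series with input arm Z1: Z_in = Z1 + (Z3 || Z2) = 54.69 + j280.1 Ω = 285.4∠79.0° Ω.
Step 5 — Source phasor: V = 18.5∠-30.0° V = 16.02 - j9.25 V.
Step 6 — Ohm's law: I = V / Z_total = (16.02 - j9.25) / (54.69 + j280.1) = -0.02105 - j0.06131 A.
Step 7 — Convert to polar: |I| = 0.06482 A, ∠I = -109.0°.

I = 0.06482∠-109.0° A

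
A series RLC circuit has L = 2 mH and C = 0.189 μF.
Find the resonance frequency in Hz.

Step 1 — Resonance condition Im(Z)=0 gives ω₀ = 1/√(LC).
Step 2 — ω₀ = 1/√(0.002·1.89e-07) = 5.143e+04 rad/s.
Step 3 — f₀ = ω₀/(2π) = 8186 Hz.

f₀ = 8186 Hz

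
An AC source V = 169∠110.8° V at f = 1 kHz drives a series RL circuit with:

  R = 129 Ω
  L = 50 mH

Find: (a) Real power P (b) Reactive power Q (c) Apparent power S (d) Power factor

Step 1 — Angular frequency: ω = 2π·f = 2π·1000 = 6283 rad/s.
Step 2 — Component impedances:
  R: Z = R = 129 Ω
  L: Z = jωL = j·6283·0.05 = 0 + j314.2 Ω
Step 3 — Series combination: Z_total = R + L = 129 + j314.2 Ω = 339.6∠67.7° Ω.
Step 4 — Source phasor: V = 169∠110.8° V = -60.01 + j158 V.
Step 5 — Current: I = V / Z = 0.3632 + j0.3402 A = 0.4976∠43.1° A.
Step 6 — Complex power: S = V·I* = 31.94 + j77.8 VA.
Step 7 — Real power: P = Re(S) = 31.94 W.
Step 8 — Reactive power: Q = Im(S) = 77.8 VAR.
Step 9 — Apparent power: |S| = 84.1 VA.
Step 10 — Power factor: PF = P/|S| = 0.3798 (lagging).

(a) P = 31.94 W  (b) Q = 77.8 VAR  (c) S = 84.1 VA  (d) PF = 0.3798 (lagging)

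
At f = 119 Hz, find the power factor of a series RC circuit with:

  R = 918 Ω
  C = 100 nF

Step 1 — Angular frequency: ω = 2π·f = 2π·119 = 747.7 rad/s.
Step 2 — Component impedances:
  R: Z = R = 918 Ω
  C: Z = 1/(jωC) = -j/(ω·C) = 0 - j1.337e+04 Ω
Step 3 — Series combination: Z_total = R + C = 918 - j1.337e+04 Ω = 1.341e+04∠-86.1° Ω.
Step 4 — Power factor: PF = cos(φ) = Re(Z)/|Z| = 918/13406 = 0.06848.
Step 5 — Type: Im(Z) = -1.337e+04 ⇒ leading (phase φ = -86.1°).

PF = 0.06848 (leading, φ = -86.1°)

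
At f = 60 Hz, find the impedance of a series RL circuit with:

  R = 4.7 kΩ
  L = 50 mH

Step 1 — Angular frequency: ω = 2π·f = 2π·60 = 377 rad/s.
Step 2 — Component impedances:
  R: Z = R = 4700 Ω
  L: Z = jωL = j·377·0.05 = 0 + j18.85 Ω
Step 3 — Series combination: Z_total = R + L = 4700 + j18.85 Ω = 4700∠0.2° Ω.

Z = 4700 + j18.85 Ω = 4700∠0.2° Ω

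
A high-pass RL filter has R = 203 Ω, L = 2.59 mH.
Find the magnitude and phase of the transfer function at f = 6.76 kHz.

Step 1 — Angular frequency: ω = 2π·6760 = 4.247e+04 rad/s.
Step 2 — Transfer function: H(jω) = jωL/(R + jωL).
Step 3 — Numerator jωL = j·110; denominator R + jωL = 203 + j110.
Step 4 — H = 0.227 + j0.4189.
Step 5 — Magnitude: |H| = 0.4765 (-6.4 dB); phase: φ = 61.5°.

|H| = 0.4765 (-6.4 dB), φ = 61.5°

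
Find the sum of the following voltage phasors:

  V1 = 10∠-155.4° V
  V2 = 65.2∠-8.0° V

Step 1 — Convert each phasor to rectangular form:
  V1 = 10·(cos(-155.4°) + j·sin(-155.4°)) = -9.092 - j4.163 V
  V2 = 65.2·(cos(-8.0°) + j·sin(-8.0°)) = 64.57 - j9.074 V
Step 2 — Sum components: V_total = 55.47 - j13.24 V.
Step 3 — Convert to polar: |V_total| = 57.03 V, ∠V_total = -13.4°.

V_total = 57.03∠-13.4° V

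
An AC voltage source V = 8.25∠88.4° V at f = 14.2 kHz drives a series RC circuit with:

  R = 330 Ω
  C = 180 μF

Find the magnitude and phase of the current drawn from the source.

Step 1 — Angular frequency: ω = 2π·f = 2π·1.42e+04 = 8.922e+04 rad/s.
Step 2 — Component impedances:
  R: Z = R = 330 Ω
  C: Z = 1/(jωC) = -j/(ω·C) = 0 - j0.06227 Ω
Step 3 — Series combination: Z_total = R + C = 330 - j0.06227 Ω = 330∠-0.0° Ω.
Step 4 — Source phasor: V = 8.25∠88.4° V = 0.2304 + j8.247 V.
Step 5 — Ohm's law: I = V / Z_total = (0.2304 + j8.247) / (330 - j0.06227) = 0.0006933 + j0.02499 A.
Step 6 — Convert to polar: |I| = 0.025 A, ∠I = 88.4°.

I = 0.025∠88.4° A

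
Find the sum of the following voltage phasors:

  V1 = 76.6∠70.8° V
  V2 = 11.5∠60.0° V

Step 1 — Convert each phasor to rectangular form:
  V1 = 76.6·(cos(70.8°) + j·sin(70.8°)) = 25.19 + j72.34 V
  V2 = 11.5·(cos(60.0°) + j·sin(60.0°)) = 5.75 + j9.959 V
Step 2 — Sum components: V_total = 30.94 + j82.3 V.
Step 3 — Convert to polar: |V_total| = 87.92 V, ∠V_total = 69.4°.

V_total = 87.92∠69.4° V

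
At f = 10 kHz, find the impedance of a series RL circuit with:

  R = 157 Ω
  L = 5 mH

Step 1 — Angular frequency: ω = 2π·f = 2π·1e+04 = 6.283e+04 rad/s.
Step 2 — Component impedances:
  R: Z = R = 157 Ω
  L: Z = jωL = j·6.283e+04·0.005 = 0 + j314.2 Ω
Step 3 — Series combination: Z_total = R + L = 157 + j314.2 Ω = 351.2∠63.4° Ω.

Z = 157 + j314.2 Ω = 351.2∠63.4° Ω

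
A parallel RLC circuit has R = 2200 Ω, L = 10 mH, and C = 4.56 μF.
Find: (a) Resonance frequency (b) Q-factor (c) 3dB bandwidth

Step 1 — Resonance: ω₀ = 1/√(LC) = 1/√(0.01·4.56e-06) = 4683 rad/s.
Step 2 — f₀ = ω₀/(2π) = 745.3 Hz.
Step 3 — Parallel Q: Q = R/(ω₀L) = 2200/(4683·0.01) = 46.98.
Step 4 — Bandwidth: Δω = ω₀/Q = 99.68 rad/s; BW = Δω/(2π) = 15.86 Hz.

(a) f₀ = 745.3 Hz  (b) Q = 46.98  (c) BW = 15.86 Hz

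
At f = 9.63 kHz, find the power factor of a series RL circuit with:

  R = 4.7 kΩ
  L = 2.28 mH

Step 1 — Angular frequency: ω = 2π·f = 2π·9630 = 6.051e+04 rad/s.
Step 2 — Component impedances:
  R: Z = R = 4700 Ω
  L: Z = jωL = j·6.051e+04·0.00228 = 0 + j138 Ω
Step 3 — Series combination: Z_total = R + L = 4700 + j138 Ω = 4702∠1.7° Ω.
Step 4 — Power factor: PF = cos(φ) = Re(Z)/|Z| = 4700/4702 = 0.9996.
Step 5 — Type: Im(Z) = 138 ⇒ lagging (phase φ = 1.7°).

PF = 0.9996 (lagging, φ = 1.7°)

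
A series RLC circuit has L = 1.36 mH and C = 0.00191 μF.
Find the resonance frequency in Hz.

Step 1 — Resonance condition Im(Z)=0 gives ω₀ = 1/√(LC).
Step 2 — ω₀ = 1/√(0.00136·1.91e-09) = 6.205e+05 rad/s.
Step 3 — f₀ = ω₀/(2π) = 9.875e+04 Hz.

f₀ = 9.875e+04 Hz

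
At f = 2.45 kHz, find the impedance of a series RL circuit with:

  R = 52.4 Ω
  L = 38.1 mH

Step 1 — Angular frequency: ω = 2π·f = 2π·2450 = 1.539e+04 rad/s.
Step 2 — Component impedances:
  R: Z = R = 52.4 Ω
  L: Z = jωL = j·1.539e+04·0.0381 = 0 + j586.5 Ω
Step 3 — Series combination: Z_total = R + L = 52.4 + j586.5 Ω = 588.8∠84.9° Ω.

Z = 52.4 + j586.5 Ω = 588.8∠84.9° Ω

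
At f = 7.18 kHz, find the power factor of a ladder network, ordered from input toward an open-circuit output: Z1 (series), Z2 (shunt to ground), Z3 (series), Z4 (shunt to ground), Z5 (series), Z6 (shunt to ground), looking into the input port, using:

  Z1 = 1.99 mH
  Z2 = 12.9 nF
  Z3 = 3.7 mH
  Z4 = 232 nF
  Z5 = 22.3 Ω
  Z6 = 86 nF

Step 1 — Angular frequency: ω = 2π·f = 2π·7180 = 4.511e+04 rad/s.
Step 2 — Component impedances:
  Z1: Z = jωL = j·4.511e+04·0.00199 = 0 + j89.78 Ω
  Z2: Z = 1/(jωC) = -j/(ω·C) = 0 - j1718 Ω
  Z3: Z = jωL = j·4.511e+04·0.0037 = 0 + j166.9 Ω
  Z4: Z = 1/(jωC) = -j/(ω·C) = 0 - j95.54 Ω
  Z5: Z = R = 22.3 Ω
  Z6: Z = 1/(jωC) = -j/(ω·C) = 0 - j257.7 Ω
Step 3 — Ladder network (open output): work backward from the far end, alternating series and parallel combinations. Z_in = 1.825 + j192.7 Ω = 192.7∠89.5° Ω.
Step 4 — Power factor: PF = cos(φ) = Re(Z)/|Z| = 1.8249/192.71 = 0.00947.
Step 5 — Type: Im(Z) = 192.7 ⇒ lagging (phase φ = 89.5°).

PF = 0.00947 (lagging, φ = 89.5°)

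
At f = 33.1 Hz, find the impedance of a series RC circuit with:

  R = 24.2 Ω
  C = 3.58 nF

Step 1 — Angular frequency: ω = 2π·f = 2π·33.1 = 208 rad/s.
Step 2 — Component impedances:
  R: Z = R = 24.2 Ω
  C: Z = 1/(jωC) = -j/(ω·C) = 0 - j1.343e+06 Ω
Step 3 — Series combination: Z_total = R + C = 24.2 - j1.343e+06 Ω = 1.343e+06∠-90.0° Ω.

Z = 24.2 - j1.343e+06 Ω = 1.343e+06∠-90.0° Ω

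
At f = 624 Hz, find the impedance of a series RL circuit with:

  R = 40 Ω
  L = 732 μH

Step 1 — Angular frequency: ω = 2π·f = 2π·624 = 3921 rad/s.
Step 2 — Component impedances:
  R: Z = R = 40 Ω
  L: Z = jωL = j·3921·0.000732 = 0 + j2.87 Ω
Step 3 — Series combination: Z_total = R + L = 40 + j2.87 Ω = 40.1∠4.1° Ω.

Z = 40 + j2.87 Ω = 40.1∠4.1° Ω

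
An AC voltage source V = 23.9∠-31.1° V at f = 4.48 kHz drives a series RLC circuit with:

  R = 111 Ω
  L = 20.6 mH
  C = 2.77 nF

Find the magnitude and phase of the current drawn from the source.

Step 1 — Angular frequency: ω = 2π·f = 2π·4480 = 2.815e+04 rad/s.
Step 2 — Component impedances:
  R: Z = R = 111 Ω
  L: Z = jωL = j·2.815e+04·0.0206 = 0 + j579.9 Ω
  C: Z = 1/(jωC) = -j/(ω·C) = 0 - j1.283e+04 Ω
Step 3 — Series combination: Z_total = R + L + C = 111 - j1.225e+04 Ω = 1.225e+04∠-89.5° Ω.
Step 4 — Source phasor: V = 23.9∠-31.1° V = 20.46 - j12.35 V.
Step 5 — Ohm's law: I = V / Z_total = (20.46 - j12.35) / (111 - j1.225e+04) = 0.001023 + j0.001662 A.
Step 6 — Convert to polar: |I| = 0.001952 A, ∠I = 58.4°.

I = 0.001952∠58.4° A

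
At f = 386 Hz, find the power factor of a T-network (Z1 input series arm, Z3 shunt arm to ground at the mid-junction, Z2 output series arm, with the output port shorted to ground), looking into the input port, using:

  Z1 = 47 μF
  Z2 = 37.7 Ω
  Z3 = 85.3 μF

Step 1 — Angular frequency: ω = 2π·f = 2π·386 = 2425 rad/s.
Step 2 — Component impedances:
  Z1: Z = 1/(jωC) = -j/(ω·C) = 0 - j8.773 Ω
  Z2: Z = R = 37.7 Ω
  Z3: Z = 1/(jωC) = -j/(ω·C) = 0 - j4.834 Ω
Step 3 — With the output port shorted to ground, the output series arm Z2 runs from the junction to ground; the shunt arm Z3 also runs from the junction to ground. They appear in parallel: Z3 || Z2 = 0.6097 - j4.756 Ω.
Step 4 — Series with input arm Z1: Z_in = Z1 + (Z3 || Z2) = 0.6097 - j13.53 Ω = 13.54∠-87.4° Ω.
Step 5 — Power factor: PF = cos(φ) = Re(Z)/|Z| = 0.6097/13.54 = 0.04503.
Step 6 — Type: Im(Z) = -13.53 ⇒ leading (phase φ = -87.4°).

PF = 0.04503 (leading, φ = -87.4°)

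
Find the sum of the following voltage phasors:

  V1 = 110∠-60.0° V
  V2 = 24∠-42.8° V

Step 1 — Convert each phasor to rectangular form:
  V1 = 110·(cos(-60.0°) + j·sin(-60.0°)) = 55 - j95.26 V
  V2 = 24·(cos(-42.8°) + j·sin(-42.8°)) = 17.61 - j16.31 V
Step 2 — Sum components: V_total = 72.61 - j111.6 V.
Step 3 — Convert to polar: |V_total| = 133.1 V, ∠V_total = -56.9°.

V_total = 133.1∠-56.9° V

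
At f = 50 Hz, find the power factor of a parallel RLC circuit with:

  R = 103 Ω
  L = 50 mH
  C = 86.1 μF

Step 1 — Angular frequency: ω = 2π·f = 2π·50 = 314.2 rad/s.
Step 2 — Component impedances:
  R: Z = R = 103 Ω
  L: Z = jωL = j·314.2·0.05 = 0 + j15.71 Ω
  C: Z = 1/(jωC) = -j/(ω·C) = 0 - j36.97 Ω
Step 3 — Parallel combination: 1/Z_total = 1/R + 1/L + 1/C; Z_total = 6.767 + j25.52 Ω = 26.4∠75.1° Ω.
Step 4 — Power factor: PF = cos(φ) = Re(Z)/|Z| = 6.767/26.4 = 0.2563.
Step 5 — Type: Im(Z) = 25.52 ⇒ lagging (phase φ = 75.1°).

PF = 0.2563 (lagging, φ = 75.1°)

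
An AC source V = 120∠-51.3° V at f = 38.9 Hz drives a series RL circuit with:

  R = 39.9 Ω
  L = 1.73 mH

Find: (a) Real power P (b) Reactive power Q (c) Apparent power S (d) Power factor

Step 1 — Angular frequency: ω = 2π·f = 2π·38.9 = 244.4 rad/s.
Step 2 — Component impedances:
  R: Z = R = 39.9 Ω
  L: Z = jωL = j·244.4·0.00173 = 0 + j0.4228 Ω
Step 3 — Series combination: Z_total = R + L = 39.9 + j0.4228 Ω = 39.9∠0.6° Ω.
Step 4 — Source phasor: V = 120∠-51.3° V = 75.03 - j93.65 V.
Step 5 — Current: I = V / Z = 1.855 - j2.367 A = 3.007∠-51.9° A.
Step 6 — Complex power: S = V·I* = 360.9 + j3.824 VA.
Step 7 — Real power: P = Re(S) = 360.9 W.
Step 8 — Reactive power: Q = Im(S) = 3.824 VAR.
Step 9 — Apparent power: |S| = 360.9 VA.
Step 10 — Power factor: PF = P/|S| = 0.9999 (lagging).

(a) P = 360.9 W  (b) Q = 3.824 VAR  (c) S = 360.9 VA  (d) PF = 0.9999 (lagging)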